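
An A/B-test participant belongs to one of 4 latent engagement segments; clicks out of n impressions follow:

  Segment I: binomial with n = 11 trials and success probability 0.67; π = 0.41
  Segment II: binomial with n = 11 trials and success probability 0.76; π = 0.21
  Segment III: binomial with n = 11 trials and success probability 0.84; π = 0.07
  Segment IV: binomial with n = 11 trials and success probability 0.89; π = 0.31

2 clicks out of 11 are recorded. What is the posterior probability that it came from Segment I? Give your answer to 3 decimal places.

Apply Bayes' rule: the posterior for each component is proportional to its prior times its likelihood at x.
Evaluate each component's likelihood at the observed value:
  p_I = 0.00114588
  p_II = 8.39249e-05
  p_III = 2.66687e-06
  p_IV = 1.02725e-07
Weight by the priors:
  π_I·p_I = 0.41 × 0.00114588 = 0.000469809
  π_II·p_II = 0.21 × 8.39249e-05 = 1.76242e-05
  π_III·p_III = 0.07 × 2.66687e-06 = 1.86681e-07
  π_IV·p_IV = 0.31 × 1.02725e-07 = 3.18448e-08
Marginal: 0.000469809 + 1.76242e-05 + 1.86681e-07 + 3.18448e-08 = 0.000487652
P(Segment I | x) = 0.000469809 / 0.000487652 ≈ 0.963

0.963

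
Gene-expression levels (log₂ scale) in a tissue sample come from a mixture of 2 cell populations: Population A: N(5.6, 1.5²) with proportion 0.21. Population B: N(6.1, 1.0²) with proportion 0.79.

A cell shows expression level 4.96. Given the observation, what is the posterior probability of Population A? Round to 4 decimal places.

The responsibility of component k is π_k f_k(x) divided by Σ_j π_j f_j(x).
Component likelihoods at x = 4.96:
  p_A = 0.242822
  p_B = 0.208308
Unnormalised posteriors:
  π_A·p_A = 0.21 × 0.242822 = 0.0509927
  π_B·p_B = 0.79 × 0.208308 = 0.164563
Normaliser: 0.0509927 + 0.164563 = 0.215556
So the posterior for Population A is 0.0509927 / 0.215556 ≈ 0.2366.

0.2366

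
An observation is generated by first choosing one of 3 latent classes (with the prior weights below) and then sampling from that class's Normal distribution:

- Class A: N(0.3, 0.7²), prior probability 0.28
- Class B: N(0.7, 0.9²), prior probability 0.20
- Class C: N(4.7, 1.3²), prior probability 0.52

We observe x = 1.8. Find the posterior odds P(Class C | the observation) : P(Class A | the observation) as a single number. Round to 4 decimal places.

Since P(k|x) ∝ π_k f_k(x), the posterior odds are π_i f_i(x) / (π_j f_j(x)).
Evaluate each component's likelihood at the observed value:
  L_A = (1/(0.7·√(2π)))·exp(−(1.8−0.3)²/(2·0.7²)) = 0.569918·exp(-2.29592) = 0.057373
  L_B = (1/(0.9·√(2π)))·exp(−(1.8−0.7)²/(2·0.9²)) = 0.443269·exp(-0.74691) = 0.210033
  L_C = (1/(1.3·√(2π)))·exp(−(1.8−4.7)²/(2·1.3²)) = 0.306879·exp(-2.48817) = 0.02549
Posterior odds = (π_C·L_C) / (π_A·L_A) = (0.52·0.02549) / (0.28·0.057373) = 0.0132548 / 0.0160644 ≈ 0.8251

0.8251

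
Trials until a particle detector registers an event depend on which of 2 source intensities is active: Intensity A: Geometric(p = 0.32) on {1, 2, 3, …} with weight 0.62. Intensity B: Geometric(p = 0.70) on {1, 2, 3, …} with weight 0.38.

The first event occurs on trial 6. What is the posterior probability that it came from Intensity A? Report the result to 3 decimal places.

P(component k | x) = w_k·f_k(x) / marginal(x), where marginal(x) = Σ_j w_j·f_j(x).
Component likelihoods at x = 6:
  L_A = 0.0465259
  L_B = 0.001701
Multiply by the mixture weights:
  w_A·L_A = 0.62 × 0.0465259 = 0.028846
  w_B·L_B = 0.38 × 0.001701 = 0.00064638
Sum: 0.028846 + 0.00064638 = 0.0294924
Responsibility of Intensity A: 0.028846 / 0.0294924 ≈ 0.978

0.978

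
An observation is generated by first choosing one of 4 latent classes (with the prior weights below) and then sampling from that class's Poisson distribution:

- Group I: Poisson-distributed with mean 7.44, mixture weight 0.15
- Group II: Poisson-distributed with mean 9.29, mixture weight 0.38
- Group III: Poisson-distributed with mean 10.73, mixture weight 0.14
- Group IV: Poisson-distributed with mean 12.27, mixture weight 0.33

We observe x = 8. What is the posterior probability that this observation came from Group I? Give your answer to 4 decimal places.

Posterior ∝ prior × likelihood, so P(k | x) ∝ π_k f_k(x); normalise over all components.
Poisson probabilities:
  f_I = 0.136745
  f_II = 0.12706
  f_III = 0.0953449
  f_IV = 0.0597644
Multiply by the mixture weights:
  π_I·f_I = 0.15 × 0.136745 = 0.0205118
  π_II·f_II = 0.38 × 0.12706 = 0.0482829
  π_III·f_III = 0.14 × 0.0953449 = 0.0133483
  π_IV·f_IV = 0.33 × 0.0597644 = 0.0197223
Marginal: 0.0205118 + 0.0482829 + 0.0133483 + 0.0197223 = 0.101865
P(Group I | x) ≈ 0.2014

0.2014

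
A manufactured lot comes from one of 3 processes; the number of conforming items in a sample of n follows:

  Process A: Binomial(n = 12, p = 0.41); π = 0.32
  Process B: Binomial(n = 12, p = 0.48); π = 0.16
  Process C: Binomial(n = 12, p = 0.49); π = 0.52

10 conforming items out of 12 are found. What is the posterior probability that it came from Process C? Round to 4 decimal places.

Posterior ∝ prior × likelihood, so P(k | x) ∝ π_k f_k(x); normalise over all components.
Evaluate each component's likelihood at the observed value:
  p_A = C(12,10)·0.41^10·0.59^2 = 66·0.000134227·0.3481 = 0.0030838
  p_B = C(12,10)·0.48^10·0.52^2 = 66·0.000649251·0.2704 = 0.0115868
  p_C = C(12,10)·0.49^10·0.51^2 = 66·0.000797923·0.2601 = 0.0136976
Weight by the priors:
  π_A·p_A = 0.32 × 0.0030838 = 0.000986817
  π_B·p_B = 0.16 × 0.0115868 = 0.00185389
  π_C·p_C = 0.52 × 0.0136976 = 0.00712276
Sum: 0.000986817 + 0.00185389 + 0.00712276 = 0.00996346
P(Process C | x) = 0.00712276 / 0.00996346 ≈ 0.7149

0.7149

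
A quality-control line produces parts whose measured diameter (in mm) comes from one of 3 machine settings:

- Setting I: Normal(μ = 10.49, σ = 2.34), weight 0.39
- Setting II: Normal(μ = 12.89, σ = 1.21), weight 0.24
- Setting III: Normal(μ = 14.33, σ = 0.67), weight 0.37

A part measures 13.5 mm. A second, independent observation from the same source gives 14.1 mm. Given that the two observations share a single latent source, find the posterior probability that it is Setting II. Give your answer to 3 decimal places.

P(component k | x) = w_k·f_k(x) / marginal(x), where marginal(x) = Σ_j w_j·f_j(x).
Since both observations come from the same component, the likelihood for component k is f_k(x₁)·f_k(x₂).
  L_I = [0.0745411] × [0.0518653] = 0.00386609
  L_II = [0.29036] × [0.199976] = 0.058065
  L_III = [0.276435] × [0.561366] = 0.155181
Unnormalised posteriors:
  w_I·L_I = 0.39 × 0.00386609 = 0.00150778
  w_II·L_II = 0.24 × 0.058065 = 0.0139356
  w_III·L_III = 0.37 × 0.155181 = 0.0574169
Marginal: 0.00150778 + 0.0139356 + 0.0574169 = 0.0728603
Responsibility of Setting II: 0.0139356 / 0.0728603 ≈ 0.191

0.191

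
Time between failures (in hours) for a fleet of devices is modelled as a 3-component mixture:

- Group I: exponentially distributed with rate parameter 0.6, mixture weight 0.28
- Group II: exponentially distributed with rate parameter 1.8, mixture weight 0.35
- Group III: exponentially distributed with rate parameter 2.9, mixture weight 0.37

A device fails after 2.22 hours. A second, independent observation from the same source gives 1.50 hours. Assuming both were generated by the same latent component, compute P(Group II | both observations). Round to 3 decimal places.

The responsibility of component k is w_k f_k(x) divided by Σ_j w_j f_j(x).
Since both observations come from the same component, the likelihood for component k is f_k(x₁)·f_k(x₂).
  p_I = [0.6·e^(−0.6·2.22) = 0.6·e^(−1.3320) = 0.158369] × [0.243942] = 0.0386329
  p_II = [1.8·e^(−1.8·2.22) = 1.8·e^(−3.9960) = 0.0331003] × [0.12097] = 0.00400414
  p_III = [2.9·e^(−2.9·2.22) = 2.9·e^(−6.4380) = 0.00463885] × [0.0374298] = 0.000173631
Multiply by the mixture weights:
  w_I·p_I = 0.28 × 0.0386329 = 0.0108172
  w_II·p_II = 0.35 × 0.00400414 = 0.00140145
  w_III·p_III = 0.37 × 0.000173631 = 6.42434e-05
Denominator: 0.0108172 + 0.00140145 + 6.42434e-05 = 0.0122829
P(Group II | x₁,x₂) = 0.00140145 / 0.0122829 ≈ 0.114

0.114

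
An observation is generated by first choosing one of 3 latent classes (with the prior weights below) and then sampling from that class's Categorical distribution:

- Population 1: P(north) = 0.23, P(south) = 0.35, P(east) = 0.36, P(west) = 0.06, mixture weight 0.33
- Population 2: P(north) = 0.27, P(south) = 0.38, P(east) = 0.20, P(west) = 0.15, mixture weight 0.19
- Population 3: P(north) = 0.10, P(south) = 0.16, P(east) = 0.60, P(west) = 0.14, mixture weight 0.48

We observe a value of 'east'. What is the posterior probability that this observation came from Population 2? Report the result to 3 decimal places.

Posterior ∝ prior × likelihood, so P(k | x) ∝ w_k f_k(x); normalise over all components.
Component likelihoods at x = 'east':
  f_1 = 0.36
  f_2 = 0.2
  f_3 = 0.6
Prior × likelihood for each component:
  w_1·f_1 = 0.33 × 0.36 = 0.1188
  w_2·f_2 = 0.19 × 0.2 = 0.038
  w_3·f_3 = 0.48 × 0.6 = 0.288
Evidence: 0.1188 + 0.038 + 0.288 = 0.4448
P(Population 2 | the observation) ≈ 0.085

0.085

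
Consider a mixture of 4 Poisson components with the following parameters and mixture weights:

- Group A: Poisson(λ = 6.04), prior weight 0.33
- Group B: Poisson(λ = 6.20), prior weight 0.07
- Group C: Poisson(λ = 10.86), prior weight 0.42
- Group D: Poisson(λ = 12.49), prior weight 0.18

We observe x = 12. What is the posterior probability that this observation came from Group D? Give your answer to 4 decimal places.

By Bayes' theorem, P(k | x) = π_k f_k(x) / Σ_j π_j f_j(x).
Component likelihoods at x = 12:
  f_A = 0.0117211
  f_B = 0.013669
  f_C = 0.10794
  f_D = 0.113259
Weight by the priors:
  π_A·f_A = 0.33 × 0.0117211 = 0.00386796
  π_B·f_B = 0.07 × 0.013669 = 0.000956832
  π_C·f_C = 0.42 × 0.10794 = 0.0453348
  π_D·f_D = 0.18 × 0.113259 = 0.0203867
Sum: 0.00386796 + 0.000956832 + 0.0453348 + 0.0203867 = 0.0705463
So the posterior for Group D is 0.0203867 / 0.0705463 ≈ 0.2890.

0.2890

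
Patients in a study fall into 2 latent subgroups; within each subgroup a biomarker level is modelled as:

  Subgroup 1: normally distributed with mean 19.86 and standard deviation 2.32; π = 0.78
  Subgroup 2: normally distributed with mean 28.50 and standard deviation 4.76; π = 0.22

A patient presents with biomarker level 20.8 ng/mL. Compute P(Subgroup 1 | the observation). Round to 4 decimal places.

0.9612

By Bayes' theorem, P(k | x) = π_k f_k(x) / Σ_j π_j f_j(x).
Normal densities:
  f_1 = 0.158407
  f_2 = 0.0226504
Unnormalised posteriors:
  π_1·f_1 = 0.78 × 0.158407 = 0.123557
  π_2·f_2 = 0.22 × 0.0226504 = 0.00498309
Sum: 0.123557 + 0.00498309 = 0.12854
Responsibility of Subgroup 1: 0.123557 / 0.12854 ≈ 0.9612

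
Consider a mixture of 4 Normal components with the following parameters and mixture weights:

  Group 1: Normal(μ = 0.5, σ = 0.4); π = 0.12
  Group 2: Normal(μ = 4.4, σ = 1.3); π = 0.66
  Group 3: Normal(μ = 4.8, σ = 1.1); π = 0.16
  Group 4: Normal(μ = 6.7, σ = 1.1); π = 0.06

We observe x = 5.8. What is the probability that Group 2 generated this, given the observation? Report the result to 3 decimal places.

Posterior ∝ prior × likelihood, so P(k | x) ∝ P(Z=k) f_k(x); normalise over all components.
Normal densities:
  f_1 = (1/(0.4·√(2π)))·exp(−(5.8−0.5)²/(2·0.4²)) = 0.997356·exp(-87.78125) = 7.51515e-39
  f_2 = (1/(1.3·√(2π)))·exp(−(5.8−4.4)²/(2·1.3²)) = 0.306879·exp(-0.57988) = 0.171841
  f_3 = (1/(1.1·√(2π)))·exp(−(5.8−4.8)²/(2·1.1²)) = 0.362675·exp(-0.41322) = 0.239915
  f_4 = (1/(1.1·√(2π)))·exp(−(5.8−6.7)²/(2·1.1²)) = 0.362675·exp(-0.33471) = 0.25951
Prior × likelihood for each component:
  P(Z=1)·f_1 = 0.12 × 7.51515e-39 = 9.01818e-40
  P(Z=2)·f_2 = 0.66 × 0.171841 = 0.113415
  P(Z=3)·f_3 = 0.16 × 0.239915 = 0.0383864
  P(Z=4)·f_4 = 0.06 × 0.25951 = 0.0155706
Sum: 9.01818e-40 + 0.113415 + 0.0383864 + 0.0155706 = 0.167372
Responsibility of Group 2: 0.113415 / 0.167372 ≈ 0.678

0.678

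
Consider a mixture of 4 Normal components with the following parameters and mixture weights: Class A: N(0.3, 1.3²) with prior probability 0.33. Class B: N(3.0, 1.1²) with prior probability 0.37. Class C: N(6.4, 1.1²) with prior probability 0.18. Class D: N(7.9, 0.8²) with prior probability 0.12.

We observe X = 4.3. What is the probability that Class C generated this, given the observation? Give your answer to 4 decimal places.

0.1350

By Bayes' theorem, P(k | x) = π_k f_k(x) / Σ_j π_j f_j(x).
Evaluate each component's likelihood at the observed value:
  f_A = 0.00269858
  f_B = 0.180397
  f_C = 0.0586268
  f_D = 1.99797e-05
Weight by the priors:
  π_A·f_A = 0.33 × 0.00269858 = 0.00089053
  π_B·f_B = 0.37 × 0.180397 = 0.0667469
  π_C·f_C = 0.18 × 0.0586268 = 0.0105528
  π_D·f_D = 0.12 × 1.99797e-05 = 2.39756e-06
Evidence: 0.00089053 + 0.0667469 + 0.0105528 + 2.39756e-06 = 0.0781926
So the posterior for Class C is 0.0105528 / 0.0781926 ≈ 0.1350.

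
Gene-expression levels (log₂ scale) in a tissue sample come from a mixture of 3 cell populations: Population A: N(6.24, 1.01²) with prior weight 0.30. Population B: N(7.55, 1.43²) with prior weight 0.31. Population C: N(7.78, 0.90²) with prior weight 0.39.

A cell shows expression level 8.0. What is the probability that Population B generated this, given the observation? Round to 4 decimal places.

Posterior ∝ prior × likelihood, so P(k | x) ∝ π_k f_k(x); normalise over all components.
Component likelihoods at x = 8.0:
  L_A = 0.086538
  L_B = 0.265504
  L_C = 0.430222
Multiply by the mixture weights:
  π_A·L_A = 0.30 × 0.086538 = 0.0259614
  π_B·L_B = 0.31 × 0.265504 = 0.0823062
  π_C·L_C = 0.39 × 0.430222 = 0.167786
Marginal: 0.0259614 + 0.0823062 + 0.167786 = 0.276054
Responsibility of Population B: 0.0823062 / 0.276054 ≈ 0.2982

0.2982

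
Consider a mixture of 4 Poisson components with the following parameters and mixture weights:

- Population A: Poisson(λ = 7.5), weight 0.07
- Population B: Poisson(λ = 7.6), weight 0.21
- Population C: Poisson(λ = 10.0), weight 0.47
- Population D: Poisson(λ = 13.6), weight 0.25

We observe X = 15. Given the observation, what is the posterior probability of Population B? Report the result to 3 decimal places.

By Bayes' theorem, P(k | x) = P(Z=k) f_k(x) / Σ_j P(Z=j) f_j(x).
Evaluate each component's likelihood at the observed value:
  f_A = e^(−7.5)·7.5^15/15! = 0.00565211
  f_B = e^(−7.6)·7.6^15/15! = 0.0062383
  f_C = e^(−10.0)·10.0^15/15! = 0.0347181
  f_D = e^(−13.6)·13.6^15/15! = 0.0955386
Unnormalised posteriors:
  P(Z=A)·f_A = 0.07 × 0.00565211 = 0.000395648
  P(Z=B)·f_B = 0.21 × 0.0062383 = 0.00131004
  P(Z=C)·f_C = 0.47 × 0.0347181 = 0.0163175
  P(Z=D)·f_D = 0.25 × 0.0955386 = 0.0238847
Denominator: 0.000395648 + 0.00131004 + 0.0163175 + 0.0238847 = 0.0419078
P(Population B | the observation) = 0.00131004 / 0.0419078 ≈ 0.031

0.031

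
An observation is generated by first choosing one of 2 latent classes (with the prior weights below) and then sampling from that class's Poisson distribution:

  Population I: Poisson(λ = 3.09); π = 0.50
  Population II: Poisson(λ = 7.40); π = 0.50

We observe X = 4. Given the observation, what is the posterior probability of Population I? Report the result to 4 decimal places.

0.6935

Posterior ∝ prior × likelihood, so P(k | x) ∝ π_k f_k(x); normalise over all components.
Evaluate each component's likelihood at the observed value:
  L_I = e^(−3.09)·3.09^4/4! = 0.172843
  L_II = e^(−7.40)·7.40^4/4! = 0.0763724
Prior × likelihood for each component:
  π_I·L_I = 0.50 × 0.172843 = 0.0864217
  π_II·L_II = 0.50 × 0.0763724 = 0.0381862
Marginal: 0.0864217 + 0.0381862 = 0.124608
P(Population I | the observation) = 0.0864217 / 0.124608 ≈ 0.6935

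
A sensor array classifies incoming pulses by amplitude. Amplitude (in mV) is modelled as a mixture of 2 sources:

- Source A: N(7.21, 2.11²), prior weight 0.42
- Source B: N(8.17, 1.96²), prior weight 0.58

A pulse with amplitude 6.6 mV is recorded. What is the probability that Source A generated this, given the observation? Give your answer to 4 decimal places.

0.4707

Posterior ∝ prior × likelihood, so P(k | x) ∝ w_k f_k(x); normalise over all components.
Normal densities:
  p_A = 0.181334
  p_B = 0.147681
Weight by the priors:
  w_A·p_A = 0.42 × 0.181334 = 0.0761602
  w_B·p_B = 0.58 × 0.147681 = 0.0856551
Normaliser: 0.0761602 + 0.0856551 = 0.161815
So the posterior for Source A is 0.0761602 / 0.161815 ≈ 0.4707.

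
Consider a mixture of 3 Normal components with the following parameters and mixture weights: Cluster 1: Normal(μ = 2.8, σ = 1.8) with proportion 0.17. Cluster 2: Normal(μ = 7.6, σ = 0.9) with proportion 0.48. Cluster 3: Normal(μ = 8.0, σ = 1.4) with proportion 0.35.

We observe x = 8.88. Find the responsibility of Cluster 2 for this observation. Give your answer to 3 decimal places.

By Bayes' theorem, P(k | x) = π_k f_k(x) / Σ_j π_j f_j(x).
Normal densities:
  p_1 = (1/(1.8·√(2π)))·exp(−(8.88−2.8)²/(2·1.8²)) = 0.221635·exp(-5.70469) = 0.000738111
  p_2 = (1/(0.9·√(2π)))·exp(−(8.88−7.6)²/(2·0.9²)) = 0.443269·exp(-1.01136) = 0.161228
  p_3 = (1/(1.4·√(2π)))·exp(−(8.88−8.0)²/(2·1.4²)) = 0.284959·exp(-0.19755) = 0.233877
Multiply by the mixture weights:
  π_1·p_1 = 0.17 × 0.000738111 = 0.000125479
  π_2·p_2 = 0.48 × 0.161228 = 0.0773894
  π_3·p_3 = 0.35 × 0.233877 = 0.0818568
Sum: 0.000125479 + 0.0773894 + 0.0818568 = 0.159372
P(Cluster 2 | x) = 0.0773894 / 0.159372 ≈ 0.486

0.486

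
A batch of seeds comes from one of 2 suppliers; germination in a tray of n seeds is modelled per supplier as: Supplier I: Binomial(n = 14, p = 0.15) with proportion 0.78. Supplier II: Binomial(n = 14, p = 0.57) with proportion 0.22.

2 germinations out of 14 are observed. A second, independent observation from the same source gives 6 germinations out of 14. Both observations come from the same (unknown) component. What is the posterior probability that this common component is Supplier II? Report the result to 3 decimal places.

0.015

Apply Bayes' rule: the posterior for each component is proportional to its prior times its likelihood at x.
Since both observations come from the same component, the likelihood for component k is f_k(x₁)·f_k(x₂).
  p_I = [C(14,2)·0.15^2·0.85^12 = 91·0.0225·0.142242 = 0.29124] × [0.00932082] = 0.0027146
  p_II = [C(14,2)·0.57^2·0.43^12 = 91·0.3249·3.99596e-05 = 0.00118144] × [0.120379] = 0.000142221
Unnormalised posteriors:
  P(Z=I)·p_I = 0.78 × 0.0027146 = 0.00211739
  P(Z=II)·p_II = 0.22 × 0.000142221 = 3.12887e-05
Evidence: 0.00211739 + 3.12887e-05 = 0.00214867
P(Supplier II | data) = 3.12887e-05 / 0.00214867 ≈ 0.015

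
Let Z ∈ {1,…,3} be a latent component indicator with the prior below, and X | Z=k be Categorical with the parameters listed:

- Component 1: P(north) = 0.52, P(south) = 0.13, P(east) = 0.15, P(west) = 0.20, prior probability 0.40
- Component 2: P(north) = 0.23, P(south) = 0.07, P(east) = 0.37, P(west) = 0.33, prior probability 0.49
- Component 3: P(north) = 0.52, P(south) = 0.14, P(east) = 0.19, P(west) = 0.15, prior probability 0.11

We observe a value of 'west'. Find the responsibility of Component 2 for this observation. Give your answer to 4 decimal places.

The responsibility of component k is w_k f_k(x) divided by Σ_j w_j f_j(x).
Component likelihoods at x = 'west':
  p_1 = 0.2
  p_2 = 0.33
  p_3 = 0.15
Weight by the priors:
  w_1·p_1 = 0.40 × 0.2 = 0.08
  w_2·p_2 = 0.49 × 0.33 = 0.1617
  w_3·p_3 = 0.11 × 0.15 = 0.0165
Denominator: 0.08 + 0.1617 + 0.0165 = 0.2582
Responsibility of Component 2: 0.1617 / 0.2582 ≈ 0.6263

0.6263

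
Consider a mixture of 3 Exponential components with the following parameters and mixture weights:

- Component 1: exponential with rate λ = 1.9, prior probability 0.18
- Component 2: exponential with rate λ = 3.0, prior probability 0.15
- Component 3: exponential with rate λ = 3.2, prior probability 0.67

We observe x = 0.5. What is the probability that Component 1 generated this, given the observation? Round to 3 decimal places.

The responsibility of component k is π_k f_k(x) divided by Σ_j π_j f_j(x).
Evaluate each component's likelihood at the observed value:
  p_1 = 1.9·e^(−1.9·0.5) = 1.9·e^(−0.9500) = 0.734808
  p_2 = 3.0·e^(−3.0·0.5) = 3.0·e^(−1.5000) = 0.66939
  p_3 = 3.2·e^(−3.2·0.5) = 3.2·e^(−1.6000) = 0.646069
Prior × likelihood for each component:
  π_1·p_1 = 0.18 × 0.734808 = 0.132265
  π_2·p_2 = 0.15 × 0.66939 = 0.100409
  π_3·p_3 = 0.67 × 0.646069 = 0.432866
Evidence: 0.132265 + 0.100409 + 0.432866 = 0.66554
So the posterior for Component 1 is 0.132265 / 0.66554 ≈ 0.199.

0.199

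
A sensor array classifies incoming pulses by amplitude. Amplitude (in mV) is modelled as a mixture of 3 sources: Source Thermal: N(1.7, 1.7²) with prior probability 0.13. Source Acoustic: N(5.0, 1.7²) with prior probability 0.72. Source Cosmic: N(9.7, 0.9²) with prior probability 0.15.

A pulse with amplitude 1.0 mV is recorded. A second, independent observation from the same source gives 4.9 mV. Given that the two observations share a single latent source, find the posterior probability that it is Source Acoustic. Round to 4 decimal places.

Posterior ∝ prior × likelihood, so P(k | x) ∝ π_k f_k(x); normalise over all components.
Since both observations come from the same component, the likelihood for component k is f_k(x₁)·f_k(x₂).
  L_Thermal = [0.215598] × [0.0399074] = 0.00860394
  L_Acoustic = [0.014732] × [0.234266] = 0.00345121
  L_Cosmic = [2.26707e-21] × [2.95145e-07] = 6.69113e-28
Multiply by the mixture weights:
  π_Thermal·L_Thermal = 0.13 × 0.00860394 = 0.00111851
  π_Acoustic·L_Acoustic = 0.72 × 0.00345121 = 0.00248487
  π_Cosmic·L_Cosmic = 0.15 × 6.69113e-28 = 1.00367e-28
Sum: 0.00111851 + 0.00248487 + 1.00367e-28 = 0.00360339
P(Source Acoustic | data) = 0.00248487 / 0.00360339 ≈ 0.6896

0.6896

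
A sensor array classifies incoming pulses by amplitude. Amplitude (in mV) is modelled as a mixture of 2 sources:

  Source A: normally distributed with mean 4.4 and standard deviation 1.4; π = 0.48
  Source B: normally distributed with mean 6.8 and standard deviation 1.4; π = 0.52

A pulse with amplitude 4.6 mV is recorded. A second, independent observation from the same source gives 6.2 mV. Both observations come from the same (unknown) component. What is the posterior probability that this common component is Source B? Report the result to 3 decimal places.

0.399

The responsibility of component k is π_k f_k(x) divided by Σ_j π_j f_j(x).
Since both observations come from the same component, the likelihood for component k is f_k(x₁)·f_k(x₂).
  L_A = [(1/(1.4·√(2π)))·exp(−(4.6−4.4)²/(2·1.4²)) = 0.284959·exp(-0.01020) = 0.282066] × [0.124688] = 0.0351702
  L_B = [(1/(1.4·√(2π)))·exp(−(4.6−6.8)²/(2·1.4²)) = 0.284959·exp(-1.23469) = 0.0829013] × [0.259955] = 0.0215506
Weight by the priors:
  π_A·L_A = 0.48 × 0.0351702 = 0.0168817
  π_B·L_B = 0.52 × 0.0215506 = 0.0112063
Denominator: 0.0168817 + 0.0112063 = 0.028088
So the posterior for Source B is 0.0112063 / 0.028088 ≈ 0.399.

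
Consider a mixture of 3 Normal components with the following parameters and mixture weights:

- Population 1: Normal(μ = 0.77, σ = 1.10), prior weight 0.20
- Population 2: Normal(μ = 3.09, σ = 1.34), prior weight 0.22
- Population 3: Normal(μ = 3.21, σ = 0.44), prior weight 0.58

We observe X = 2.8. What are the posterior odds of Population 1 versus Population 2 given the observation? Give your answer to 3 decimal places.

0.207

The posterior odds equal the prior odds times the likelihood ratio: (π_i/π_j)·(f_i(x)/f_j(x)).
Evaluate each component's likelihood at the observed value:
  L_1 = 0.0660661
  L_2 = 0.290827
  L_3 = 0.58737
Odds = (0.20/0.22) × (0.0660661/0.290827) = 0.909091 × 0.227166 ≈ 0.207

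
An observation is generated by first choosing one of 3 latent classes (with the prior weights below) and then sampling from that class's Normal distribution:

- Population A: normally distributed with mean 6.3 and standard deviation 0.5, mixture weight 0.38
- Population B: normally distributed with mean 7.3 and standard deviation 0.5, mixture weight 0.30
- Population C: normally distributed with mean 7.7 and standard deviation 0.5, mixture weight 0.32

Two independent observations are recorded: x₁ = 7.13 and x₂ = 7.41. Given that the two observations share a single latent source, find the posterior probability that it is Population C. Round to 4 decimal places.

0.3317

The responsibility of component k is π_k f_k(x) divided by Σ_j π_j f_j(x).
Since both observations come from the same component, the likelihood for component k is f_k(x₁)·f_k(x₂).
  L_A = [0.201173] × [0.0678815] = 0.0136559
  L_B = [0.753074] × [0.778808] = 0.5865
  L_C = [0.416616] × [0.67436] = 0.280949
Weight by the priors:
  π_A·L_A = 0.38 × 0.0136559 = 0.00518925
  π_B·L_B = 0.30 × 0.5865 = 0.17595
  π_C·L_C = 0.32 × 0.280949 = 0.0899036
Normaliser: 0.00518925 + 0.17595 + 0.0899036 = 0.271043
Responsibility of Population C: 0.0899036 / 0.271043 ≈ 0.3317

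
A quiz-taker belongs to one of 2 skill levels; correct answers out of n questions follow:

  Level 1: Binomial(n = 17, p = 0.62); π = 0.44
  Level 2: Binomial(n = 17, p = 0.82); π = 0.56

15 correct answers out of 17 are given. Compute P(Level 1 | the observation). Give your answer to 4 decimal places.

0.0502

P(component k | x) = P(Z=k)·f_k(x) / marginal(x), where marginal(x) = Σ_j P(Z=j)·f_j(x).
Binomial probabilities:
  f_1 = 0.0151002
  f_2 = 0.224539
Prior × likelihood for each component:
  P(Z=1)·f_1 = 0.44 × 0.0151002 = 0.00664407
  P(Z=2)·f_2 = 0.56 × 0.224539 = 0.125742
Denominator: 0.00664407 + 0.125742 = 0.132386
P(Level 1 | the observation) = 0.00664407 / 0.132386 ≈ 0.0502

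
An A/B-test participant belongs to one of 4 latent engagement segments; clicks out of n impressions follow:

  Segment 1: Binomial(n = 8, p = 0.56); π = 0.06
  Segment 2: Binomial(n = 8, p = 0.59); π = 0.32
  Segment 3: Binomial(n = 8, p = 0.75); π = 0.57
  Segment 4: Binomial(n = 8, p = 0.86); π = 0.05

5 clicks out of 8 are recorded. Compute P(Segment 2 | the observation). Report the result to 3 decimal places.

The responsibility of component k is π_k f_k(x) divided by Σ_j π_j f_j(x).
Binomial probabilities:
  p_1 = C(8,5)·0.56^5·0.44^3 = 56·0.0550732·0.085184 = 0.262716
  p_2 = C(8,5)·0.59^5·0.41^3 = 56·0.0714924·0.068921 = 0.27593
  p_3 = C(8,5)·0.75^5·0.25^3 = 56·0.237305·0.015625 = 0.207642
  p_4 = C(8,5)·0.86^5·0.14^3 = 56·0.470427·0.002744 = 0.0722877
Multiply by the mixture weights:
  π_1·p_1 = 0.06 × 0.262716 = 0.0157629
  π_2·p_2 = 0.32 × 0.27593 = 0.0882977
  π_3·p_3 = 0.57 × 0.207642 = 0.118356
  π_4·p_4 = 0.05 × 0.0722877 = 0.00361438
Denominator: 0.0157629 + 0.0882977 + 0.118356 + 0.00361438 = 0.226031
So the posterior for Segment 2 is 0.0882977 / 0.226031 ≈ 0.391.

0.391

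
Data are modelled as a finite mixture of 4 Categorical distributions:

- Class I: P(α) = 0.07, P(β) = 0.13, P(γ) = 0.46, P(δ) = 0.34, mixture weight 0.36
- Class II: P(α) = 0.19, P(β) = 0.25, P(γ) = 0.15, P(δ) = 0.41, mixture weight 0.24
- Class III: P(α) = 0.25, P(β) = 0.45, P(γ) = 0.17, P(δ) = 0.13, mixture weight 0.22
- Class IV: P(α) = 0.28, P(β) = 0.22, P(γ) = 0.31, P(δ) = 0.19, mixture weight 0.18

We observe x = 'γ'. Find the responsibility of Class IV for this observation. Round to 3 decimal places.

By Bayes' theorem, P(k | x) = P(Z=k) f_k(x) / Σ_j P(Z=j) f_j(x).
Component likelihoods at x = 'γ':
  L_I = P(γ | comp) = 0.46
  L_II = P(γ | comp) = 0.15
  L_III = P(γ | comp) = 0.17
  L_IV = P(γ | comp) = 0.31
Unnormalised posteriors:
  P(Z=I)·L_I = 0.36 × 0.46 = 0.1656
  P(Z=II)·L_II = 0.24 × 0.15 = 0.036
  P(Z=III)·L_III = 0.22 × 0.17 = 0.0374
  P(Z=IV)·L_IV = 0.18 × 0.31 = 0.0558
Normaliser: 0.1656 + 0.036 + 0.0374 + 0.0558 = 0.2948
P(Class IV | data) = 0.0558 / 0.2948 ≈ 0.189

0.189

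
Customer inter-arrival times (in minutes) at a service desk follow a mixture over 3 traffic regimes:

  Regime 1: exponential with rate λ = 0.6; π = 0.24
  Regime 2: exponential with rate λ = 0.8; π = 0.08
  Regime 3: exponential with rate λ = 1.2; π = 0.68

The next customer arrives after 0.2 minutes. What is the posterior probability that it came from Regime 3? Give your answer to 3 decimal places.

Posterior ∝ prior × likelihood, so P(k | x) ∝ P(Z=k) f_k(x); normalise over all components.
Evaluate each component's likelihood at the observed value:
  f_1 = 0.532152
  f_2 = 0.681715
  f_3 = 0.943953
Prior × likelihood for each component:
  P(Z=1)·f_1 = 0.24 × 0.532152 = 0.127717
  P(Z=2)·f_2 = 0.08 × 0.681715 = 0.0545372
  P(Z=3)·f_3 = 0.68 × 0.943953 = 0.641888
Sum: 0.127717 + 0.0545372 + 0.641888 = 0.824142
So the posterior for Regime 3 is 0.641888 / 0.824142 ≈ 0.779.

0.779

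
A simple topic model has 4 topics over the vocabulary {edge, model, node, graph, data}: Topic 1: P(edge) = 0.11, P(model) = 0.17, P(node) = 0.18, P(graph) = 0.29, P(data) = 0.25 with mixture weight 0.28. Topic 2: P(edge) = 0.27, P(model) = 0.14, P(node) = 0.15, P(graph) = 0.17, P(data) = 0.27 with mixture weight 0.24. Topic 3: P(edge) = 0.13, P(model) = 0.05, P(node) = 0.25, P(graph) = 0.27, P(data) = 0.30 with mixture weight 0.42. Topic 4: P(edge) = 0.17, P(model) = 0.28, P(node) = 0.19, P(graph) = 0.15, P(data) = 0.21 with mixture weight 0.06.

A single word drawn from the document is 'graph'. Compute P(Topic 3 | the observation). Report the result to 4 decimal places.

P(component k | x) = π_k·f_k(x) / marginal(x), where marginal(x) = Σ_j π_j·f_j(x).
Evaluate each component's likelihood at the observed value:
  f_1 = P(graph | comp) = 0.29
  f_2 = P(graph | comp) = 0.17
  f_3 = P(graph | comp) = 0.27
  f_4 = P(graph | comp) = 0.15
Prior × likelihood for each component:
  π_1·f_1 = 0.28 × 0.29 = 0.0812
  π_2·f_2 = 0.24 × 0.17 = 0.0408
  π_3·f_3 = 0.42 × 0.27 = 0.1134
  π_4·f_4 = 0.06 × 0.15 = 0.009
Sum: 0.0812 + 0.0408 + 0.1134 + 0.009 = 0.2444
P(Topic 3 | 'graph') = 0.1134 / 0.2444 ≈ 0.4640

0.4640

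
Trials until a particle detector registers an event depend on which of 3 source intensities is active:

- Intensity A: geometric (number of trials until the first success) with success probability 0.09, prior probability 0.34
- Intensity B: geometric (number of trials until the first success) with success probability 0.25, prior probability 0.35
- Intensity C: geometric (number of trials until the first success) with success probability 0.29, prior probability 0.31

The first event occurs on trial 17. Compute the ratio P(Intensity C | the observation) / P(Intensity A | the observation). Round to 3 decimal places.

The posterior odds equal the prior odds times the likelihood ratio: (π_i/π_j)·(f_i(x)/f_j(x)).
Geometric probabilities:
  L_A = 0.09·(1−0.09)^16 = 0.09·0.221137 = 0.0199024
  L_B = 0.25·(1−0.25)^16 = 0.25·0.0100226 = 0.00250565
  L_C = 0.29·(1−0.29)^16 = 0.29·0.00416998 = 0.00120929
0.000374881 / 0.00676681 ≈ 0.055

0.055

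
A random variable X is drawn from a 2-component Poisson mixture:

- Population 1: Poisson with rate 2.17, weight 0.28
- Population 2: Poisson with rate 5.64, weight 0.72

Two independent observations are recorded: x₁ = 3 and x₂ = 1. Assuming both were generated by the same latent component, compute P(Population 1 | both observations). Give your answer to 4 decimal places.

P(component k | x) = π_k·f_k(x) / marginal(x), where marginal(x) = Σ_j π_j·f_j(x).
Since both observations come from the same component, the likelihood for component k is f_k(x₁)·f_k(x₂).
  p_1 = [e^(−2.17)·2.17^3/3! = 0.19445] × [0.247765] = 0.0481781
  p_2 = [e^(−5.64)·5.64^3/3! = 0.106234] × [0.0200382] = 0.00212874
Multiply by the mixture weights:
  π_1·p_1 = 0.28 × 0.0481781 = 0.0134899
  π_2·p_2 = 0.72 × 0.00212874 = 0.0015327
Normaliser: 0.0134899 + 0.0015327 = 0.0150226
So the posterior for Population 1 is 0.0134899 / 0.0150226 ≈ 0.8980.

0.8980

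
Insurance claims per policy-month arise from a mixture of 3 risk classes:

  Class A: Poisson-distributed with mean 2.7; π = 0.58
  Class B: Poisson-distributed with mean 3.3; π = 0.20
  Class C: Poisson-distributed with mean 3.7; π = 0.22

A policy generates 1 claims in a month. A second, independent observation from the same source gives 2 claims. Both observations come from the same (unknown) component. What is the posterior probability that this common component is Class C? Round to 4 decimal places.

0.0999

Posterior ∝ prior × likelihood, so P(k | x) ∝ π_k f_k(x); normalise over all components.
Since both observations come from the same component, the likelihood for component k is f_k(x₁)·f_k(x₂).
  f_A = [0.181455] × [0.244964] = 0.0444499
  f_B = [0.121714] × [0.200829] = 0.0244438
  f_C = [0.091477] × [0.169233] = 0.0154809
Prior × likelihood for each component:
  π_A·f_A = 0.58 × 0.0444499 = 0.025781
  π_B·f_B = 0.20 × 0.0244438 = 0.00488875
  π_C·f_C = 0.22 × 0.0154809 = 0.0034058
Marginal: 0.025781 + 0.00488875 + 0.0034058 = 0.0340755
Responsibility of Class C: 0.0034058 / 0.0340755 ≈ 0.0999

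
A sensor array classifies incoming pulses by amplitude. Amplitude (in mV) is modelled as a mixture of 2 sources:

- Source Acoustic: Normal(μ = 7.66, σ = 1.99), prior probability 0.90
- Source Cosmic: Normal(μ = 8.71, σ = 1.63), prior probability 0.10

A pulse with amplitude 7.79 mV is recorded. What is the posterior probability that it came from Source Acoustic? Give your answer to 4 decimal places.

The responsibility of component k is w_k f_k(x) divided by Σ_j w_j f_j(x).
Normal densities:
  L_Acoustic = 0.200046
  L_Cosmic = 0.208712
Prior × likelihood for each component:
  w_Acoustic·L_Acoustic = 0.90 × 0.200046 = 0.180042
  w_Cosmic·L_Cosmic = 0.10 × 0.208712 = 0.0208712
Denominator: 0.180042 + 0.0208712 = 0.200913
P(Source Acoustic | data) = 0.180042 / 0.200913 ≈ 0.8961

0.8961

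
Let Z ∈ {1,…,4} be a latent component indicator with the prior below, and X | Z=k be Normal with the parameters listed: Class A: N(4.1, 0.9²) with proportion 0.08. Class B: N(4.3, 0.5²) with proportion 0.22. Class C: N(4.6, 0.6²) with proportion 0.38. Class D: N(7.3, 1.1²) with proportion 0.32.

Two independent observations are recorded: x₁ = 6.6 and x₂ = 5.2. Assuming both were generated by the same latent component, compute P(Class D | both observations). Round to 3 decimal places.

P(component k | x) = π_k·f_k(x) / marginal(x), where marginal(x) = Σ_j π_j·f_j(x).
Since both observations come from the same component, the likelihood for component k is f_k(x₁)·f_k(x₂).
  f_A = [(1/(0.9·√(2π)))·exp(−(6.6−4.1)²/(2·0.9²)) = 0.443269·exp(-3.85802) = 0.00935726] × [0.210033] = 0.00196533
  f_B = [(1/(0.5·√(2π)))·exp(−(6.6−4.3)²/(2·0.5²)) = 0.797885·exp(-10.58000) = 2.02817e-05] × [0.1579] = 3.20249e-06
  f_C = [(1/(0.6·√(2π)))·exp(−(6.6−4.6)²/(2·0.6²)) = 0.664904·exp(-5.55556) = 0.00257046] × [0.403285] = 0.00103663
  f_D = [(1/(1.1·√(2π)))·exp(−(6.6−7.3)²/(2·1.1²)) = 0.362675·exp(-0.20248) = 0.296198] × [0.0586268] = 0.0173651
Unnormalised posteriors:
  π_A·f_A = 0.08 × 0.00196533 = 0.000157227
  π_B·f_B = 0.22 × 3.20249e-06 = 7.04547e-07
  π_C·f_C = 0.38 × 0.00103663 = 0.000393919
  π_D·f_D = 0.32 × 0.0173651 = 0.00555684
Evidence: 0.000157227 + 7.04547e-07 + 0.000393919 + 0.00555684 = 0.00610869
P(Class D | x) ≈ 0.910

0.910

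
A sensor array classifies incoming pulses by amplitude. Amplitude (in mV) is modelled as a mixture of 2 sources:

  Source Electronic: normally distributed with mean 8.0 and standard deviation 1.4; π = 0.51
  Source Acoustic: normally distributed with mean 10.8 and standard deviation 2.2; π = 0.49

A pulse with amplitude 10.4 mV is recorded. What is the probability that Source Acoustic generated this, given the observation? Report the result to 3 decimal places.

P(component k | x) = w_k·f_k(x) / marginal(x), where marginal(x) = Σ_j w_j·f_j(x).
Normal densities:
  p_Electronic = 0.0655594
  p_Acoustic = 0.178365
Multiply by the mixture weights:
  w_Electronic·p_Electronic = 0.51 × 0.0655594 = 0.0334353
  w_Acoustic·p_Acoustic = 0.49 × 0.178365 = 0.0873987
Marginal: 0.0334353 + 0.0873987 = 0.120834
P(Source Acoustic | x) ≈ 0.723

0.723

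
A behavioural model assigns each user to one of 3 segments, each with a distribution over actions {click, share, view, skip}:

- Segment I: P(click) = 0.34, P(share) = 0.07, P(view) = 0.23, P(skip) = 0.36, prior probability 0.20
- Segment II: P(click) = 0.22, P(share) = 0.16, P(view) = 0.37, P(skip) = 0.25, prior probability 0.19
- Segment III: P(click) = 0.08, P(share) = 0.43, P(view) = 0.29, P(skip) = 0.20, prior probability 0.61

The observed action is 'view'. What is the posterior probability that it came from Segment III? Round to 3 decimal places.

By Bayes' theorem, P(k | x) = π_k f_k(x) / Σ_j π_j f_j(x).
Categorical probabilities:
  L_I = P(view | comp) = 0.23
  L_II = P(view | comp) = 0.37
  L_III = P(view | comp) = 0.29
Prior × likelihood for each component:
  π_I·L_I = 0.20 × 0.23 = 0.046
  π_II·L_II = 0.19 × 0.37 = 0.0703
  π_III·L_III = 0.61 × 0.29 = 0.1769
Denominator: 0.046 + 0.0703 + 0.1769 = 0.2932
So the posterior for Segment III is 0.1769 / 0.2932 ≈ 0.603.

0.603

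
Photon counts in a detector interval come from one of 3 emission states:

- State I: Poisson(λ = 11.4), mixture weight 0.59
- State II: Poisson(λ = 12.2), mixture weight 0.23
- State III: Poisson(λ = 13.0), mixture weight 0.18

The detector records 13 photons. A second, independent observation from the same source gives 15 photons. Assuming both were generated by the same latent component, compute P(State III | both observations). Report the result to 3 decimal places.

0.244

By Bayes' theorem, P(k | x) = π_k f_k(x) / Σ_j π_j f_j(x).
Since both observations come from the same component, the likelihood for component k is f_k(x₁)·f_k(x₂).
  p_I = [e^(−11.4)·11.4^13/13! = 0.0987474] × [0.0611105] = 0.00603451
  p_II = [e^(−12.2)·12.2^13/13! = 0.107153] × [0.075946] = 0.00813786
  p_III = [e^(−13.0)·13.0^13/13! = 0.10994] × [0.0884754] = 0.00972697
Multiply by the mixture weights:
  π_I·p_I = 0.59 × 0.00603451 = 0.00356036
  π_II·p_II = 0.23 × 0.00813786 = 0.00187171
  π_III·p_III = 0.18 × 0.00972697 = 0.00175085
Normaliser: 0.00356036 + 0.00187171 + 0.00175085 = 0.00718292
So the posterior for State III is 0.00175085 / 0.00718292 ≈ 0.244.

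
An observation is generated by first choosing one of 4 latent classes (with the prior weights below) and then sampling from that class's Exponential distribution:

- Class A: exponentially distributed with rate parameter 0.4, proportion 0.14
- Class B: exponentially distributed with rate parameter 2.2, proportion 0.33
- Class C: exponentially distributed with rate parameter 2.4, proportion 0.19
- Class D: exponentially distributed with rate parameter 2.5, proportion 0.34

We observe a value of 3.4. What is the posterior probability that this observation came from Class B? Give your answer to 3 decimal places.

The responsibility of component k is π_k f_k(x) divided by Σ_j π_j f_j(x).
Component likelihoods at x = 3.4:
  L_A = 0.4·e^(−0.4·3.4) = 0.4·e^(−1.3600) = 0.102664
  L_B = 2.2·e^(−2.2·3.4) = 2.2·e^(−7.4800) = 0.00124137
  L_C = 2.4·e^(−2.4·3.4) = 2.4·e^(−8.1600) = 0.00068607
  L_D = 2.5·e^(−2.5·3.4) = 2.5·e^(−8.5000) = 0.000508671
Weight by the priors:
  π_A·L_A = 0.14 × 0.102664 = 0.014373
  π_B·L_B = 0.33 × 0.00124137 = 0.000409651
  π_C·L_C = 0.19 × 0.00068607 = 0.000130353
  π_D·L_D = 0.34 × 0.000508671 = 0.000172948
Denominator: 0.014373 + 0.000409651 + 0.000130353 + 0.000172948 = 0.015086
Responsibility of Class B: 0.000409651 / 0.015086 ≈ 0.027

0.027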